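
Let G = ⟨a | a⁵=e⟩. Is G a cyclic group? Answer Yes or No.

|G| = 5. The element a has order 5 (its powers give 5 distinct elements), so ⟨a⟩ = G and G is cyclic.

Answer: Yes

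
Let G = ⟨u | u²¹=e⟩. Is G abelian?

G has a single generator, so G is cyclic and hence abelian.

Answer: Yes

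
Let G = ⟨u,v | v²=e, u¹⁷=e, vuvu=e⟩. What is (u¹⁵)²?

Compute successive powers of (u¹⁵), reducing at each step:
  (u¹⁵)²: (u¹⁵) · u¹⁵ = u¹³

Answer: u¹³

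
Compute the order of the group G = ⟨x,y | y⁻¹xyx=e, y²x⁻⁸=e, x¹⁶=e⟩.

Enumerate words in the generators, reducing via the relations: the distinct elements are
  {e, x, y, xy, x², x³, x⁴, x⁵, x⁶, x⁷, x⁸, x⁹, x²y, x³y, x¹², x¹³, x¹¹, x¹⁰, x¹⁴, x¹⁵, x⁴y, x⁵y, x⁶y, x⁷y, y⁻¹, xy⁻¹, x²y⁻¹, x³y⁻¹, x⁴y⁻¹, x⁵y⁻¹, x⁶y⁻¹, x⁷y⁻¹}.
No further products give new elements, so |G| = 32.

Answer: 32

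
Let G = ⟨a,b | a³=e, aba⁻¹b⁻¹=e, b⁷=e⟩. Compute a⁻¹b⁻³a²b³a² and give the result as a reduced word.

Multiply left to right, reducing at each step:
  (a²) · b⁻³ = a²b⁴
  (a²b⁴) · a² = ab⁴
  (ab⁴) · b³ = a
  a · a² = e

Answer: e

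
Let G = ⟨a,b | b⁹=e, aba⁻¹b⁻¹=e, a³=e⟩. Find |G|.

Enumerate words in the generators, reducing via the relations: the distinct elements are
  {a, b, e, ab, a², b², b³, b⁴, b⁵, b⁶, b⁷, b⁸, ab², ab³, ab⁴, ab⁵, ab⁶, ab⁷, ab⁸, a²b, a²b², a²b³, a²b⁴, a²b⁵, a²b⁶, a²b⁷, a²b⁸}.
No further products give new elements, so |G| = 27.

Answer: 27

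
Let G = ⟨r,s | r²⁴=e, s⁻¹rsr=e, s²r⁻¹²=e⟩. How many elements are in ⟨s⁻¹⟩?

|⟨s⁻¹⟩| equals the order of s⁻¹. Compute successive powers until reaching e:
  (s⁻¹)¹ = s⁻¹, (s⁻¹)² = r¹², (s⁻¹)³ = s, (s⁻¹)⁴ = e.
The smallest positive k with (s⁻¹)ᵏ = e is 4, so |⟨s⁻¹⟩| = 4.

Answer: 4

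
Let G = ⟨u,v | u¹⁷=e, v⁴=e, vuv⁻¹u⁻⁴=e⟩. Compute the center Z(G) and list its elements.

An element z ∈ Z(G) iff z commutes with every generator.
For example e is central: e·u = u = u·e; e·v = v = v·e.
Whereas u ∉ Z(G) since u·v = uv ≠ u⁴v = v·u.
Checking each of the 68 elements this way gives Z(G) = {e}, of order 1.

Answer: {e}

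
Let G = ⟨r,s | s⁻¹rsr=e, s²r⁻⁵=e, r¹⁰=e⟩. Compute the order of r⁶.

Compute successive powers until reaching e:
  (r⁶)¹ = r⁶, (r⁶)² = r², (r⁶)³ = r⁸, (r⁶)⁴ = r⁴, (r⁶)⁵ = e.
The smallest positive k with (r⁶)ᵏ = e is 5.

Answer: 5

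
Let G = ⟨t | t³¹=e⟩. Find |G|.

G is generated by a single element, so G is cyclic. The relator gives t³¹ = e and no smaller power is forced to be e, so the 31 powers {e, t, t², t³, t⁴, t⁵, t⁶, t⁷, t⁸, t⁹, t²², t²³, t²¹, t²⁰, t²⁴, t²⁵, t²⁶, t²⁷, t²⁸, t²⁹, t³⁰, t¹², t¹³, t¹¹, t¹⁰, t¹⁴, t¹⁵, t¹⁶, t¹⁷, t¹⁸, t¹⁹} are distinct. Hence |G| = 31.

Answer: 31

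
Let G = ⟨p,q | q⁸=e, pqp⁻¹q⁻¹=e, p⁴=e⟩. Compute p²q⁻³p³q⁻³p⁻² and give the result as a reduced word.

Multiply left to right, reducing at each step:
  (p²) · q⁻³ = p²q⁵
  (p²q⁵) · p³ = pq⁵
  (pq⁵) · q⁻³ = pq²
  (pq²) · p⁻² = p³q²

Answer: p³q²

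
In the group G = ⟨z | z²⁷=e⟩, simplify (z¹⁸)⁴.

Compute successive powers of (z¹⁸), reducing at each step:
  (z¹⁸)²: (z¹⁸) · z¹⁸ = z⁹
  (z¹⁸)³: (z⁹) · z¹⁸ = e
  (z¹⁸)⁴: e · z¹⁸ = z¹⁸

Answer: z¹⁸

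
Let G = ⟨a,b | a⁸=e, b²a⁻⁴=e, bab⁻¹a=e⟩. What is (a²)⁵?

Compute successive powers of (a²), reducing at each step:
  (a²)²: (a²) · a² = a⁴
  (a²)³: (a⁴) · a² = a⁶
  (a²)⁴: (a⁶) · a² = e
  (a²)⁵: e · a² = a²

Answer: a²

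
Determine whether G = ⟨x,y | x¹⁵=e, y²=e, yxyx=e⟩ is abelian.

x·y = xy but y·x = x¹⁴y, so x·y ≠ y·x and G is not abelian.

Answer: No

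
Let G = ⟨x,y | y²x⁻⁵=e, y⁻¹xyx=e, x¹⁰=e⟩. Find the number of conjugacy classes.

The conjugacy classes (representative and size) are:
  [e] (size 1), [x] (size 2), [x⁸] (size 2), [x⁷] (size 2), [x⁴] (size 2), [x⁵] (size 1), [x⁴y] (size 5), [x²y⁻¹] (size 5).
Class equation: 1 + 2 + 2 + 2 + 2 + 1 + 5 + 5 = 20 = |G|. So G has 8 conjugacy classes.

Answer: 8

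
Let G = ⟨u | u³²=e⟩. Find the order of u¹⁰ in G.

Compute successive powers until reaching e:
  (u¹⁰)¹ = u¹⁰, (u¹⁰)² = u²⁰, (u¹⁰)³ = u³⁰, (u¹⁰)⁴ = u⁸, (u¹⁰)⁵ = u¹⁸, (u¹⁰)⁶ = u²⁸, (u¹⁰)⁷ = u⁶, (u¹⁰)⁸ = u¹⁶, (u¹⁰)⁹ = u²⁶, (u¹⁰)¹⁰ = u⁴, (u¹⁰)¹¹ = u¹⁴, (u¹⁰)¹² = u²⁴, (u¹⁰)¹³ = u², (u¹⁰)¹⁴ = u¹², (u¹⁰)¹⁵ = u²², (u¹⁰)¹⁶ = e.
The smallest positive k with (u¹⁰)ᵏ = e is 16.

Answer: 16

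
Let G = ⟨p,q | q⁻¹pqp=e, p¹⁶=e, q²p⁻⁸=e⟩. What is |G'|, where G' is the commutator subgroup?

G' = [G, G] is generated by all commutators. The generator-pair commutators are: [p, q] = p².
The subgroup they normally generate is {e, p², p⁴, p⁶, p⁸, p¹⁰, p¹², p¹⁴}, of order 8.
Check: |G/G'| = 32/8 = 4 is the order of the abelianisation.

Answer: 8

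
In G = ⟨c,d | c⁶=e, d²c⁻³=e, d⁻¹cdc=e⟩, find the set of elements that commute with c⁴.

⟨c⁴⟩ ⊆ C_G(c⁴) since powers of c⁴ commute with c⁴; so |C_G(c⁴)| ≥ |⟨c⁴⟩| = 3.
By orbit–stabilizer, |C_G(c⁴)| = |G| / |conj. class of c⁴| = 12 / 2 = 6.
The 6 elements commuting with c⁴ are {e, c, c², c³, c⁴, c⁵}.

Answer: {e, c, c², c³, c⁴, c⁵}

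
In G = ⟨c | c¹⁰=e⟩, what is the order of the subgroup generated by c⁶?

|⟨c⁶⟩| equals the order of c⁶. Compute successive powers until reaching e:
  (c⁶)¹ = c⁶, (c⁶)² = c², (c⁶)³ = c⁸, (c⁶)⁴ = c⁴, (c⁶)⁵ = e.
The smallest positive k with (c⁶)ᵏ = e is 5, so |⟨c⁶⟩| = 5.

Answer: 5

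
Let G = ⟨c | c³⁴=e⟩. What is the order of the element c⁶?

Compute successive powers until reaching e:
  (c⁶)¹ = c⁶, (c⁶)² = c¹², (c⁶)³ = c¹⁸, (c⁶)⁴ = c²⁴, (c⁶)⁵ = c³⁰, (c⁶)⁶ = c², (c⁶)⁷ = c⁸, (c⁶)⁸ = c¹⁴, (c⁶)⁹ = c²⁰, (c⁶)¹⁰ = c²⁶, (c⁶)¹¹ = c³², (c⁶)¹² = c⁴, (c⁶)¹³ = c¹⁰, (c⁶)¹⁴ = c¹⁶, (c⁶)¹⁵ = c²², (c⁶)¹⁶ = c²⁸, (c⁶)¹⁷ = e.
The smallest positive k with (c⁶)ᵏ = e is 17.

Answer: 17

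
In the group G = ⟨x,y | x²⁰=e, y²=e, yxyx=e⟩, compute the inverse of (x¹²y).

The order of (x¹²y) is 2 (smallest k with (x¹²y)ᵏ = e), so (x¹²y)⁻¹ = (x¹²y)¹ = x¹²y.
Check: (x¹²y) · (x¹²y) → (x¹²y) · x¹² = y;   y · y = e, giving e as required.

Answer: x¹²y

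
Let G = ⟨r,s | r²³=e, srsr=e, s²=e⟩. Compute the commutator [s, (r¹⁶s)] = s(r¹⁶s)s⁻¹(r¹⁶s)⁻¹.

[s, (r¹⁶s)] = s·(r¹⁶s)·s⁻¹·(r¹⁶s)⁻¹.
  s · (r¹⁶s) = r⁷
  (r⁷) · s = r⁷s
  (r⁷s) · (r¹⁶s) = r¹⁴

Answer: r¹⁴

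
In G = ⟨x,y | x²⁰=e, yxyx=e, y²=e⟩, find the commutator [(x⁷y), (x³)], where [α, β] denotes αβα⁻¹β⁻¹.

[(x⁷y), (x³)] = (x⁷y)·(x³)·(x⁷y)⁻¹·(x³)⁻¹.
  (x⁷y) · (x³) = x⁴y
  (x⁴y) · (x⁷y) = x¹⁷
  (x¹⁷) · (x¹⁷) = x¹⁴

Answer: x¹⁴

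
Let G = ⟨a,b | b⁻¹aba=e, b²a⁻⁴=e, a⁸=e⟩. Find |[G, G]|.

G' = [G, G] is generated by all commutators. The generator-pair commutators are: [a, b] = a².
The subgroup they normally generate is {e, a², a⁴, a⁶}, of order 4.
Check: |G/G'| = 16/4 = 4 is the order of the abelianisation.

Answer: 4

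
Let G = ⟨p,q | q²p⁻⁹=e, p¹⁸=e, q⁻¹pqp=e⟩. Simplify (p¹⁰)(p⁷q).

Compute (p¹⁰) · (p⁷q) by multiplying left to right and reducing via the relations at each step:
  (p¹⁰) · p⁷ = p¹⁷
  (p¹⁷) · q = p⁸q⁻¹

Answer: p⁸q⁻¹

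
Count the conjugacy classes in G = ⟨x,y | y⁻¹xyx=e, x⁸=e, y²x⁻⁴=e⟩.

The conjugacy classes (representative and size) are:
  [e] (size 1), [x⁷] (size 2), [x⁶] (size 2), [x³] (size 2), [x⁴] (size 1), [x²y⁻¹] (size 4), [x³y⁻¹] (size 4).
Class equation: 1 + 2 + 2 + 2 + 1 + 4 + 4 = 16 = |G|. So G has 7 conjugacy classes.

Answer: 7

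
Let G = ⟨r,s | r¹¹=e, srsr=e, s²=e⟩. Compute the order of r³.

Compute successive powers until reaching e:
  (r³)¹ = r³, (r³)² = r⁶, (r³)³ = r⁹, (r³)⁴ = r, (r³)⁵ = r⁴, (r³)⁶ = r⁷, (r³)⁷ = r¹⁰, (r³)⁸ = r², (r³)⁹ = r⁵, (r³)¹⁰ = r⁸, (r³)¹¹ = e.
The smallest positive k with (r³)ᵏ = e is 11.

Answer: 11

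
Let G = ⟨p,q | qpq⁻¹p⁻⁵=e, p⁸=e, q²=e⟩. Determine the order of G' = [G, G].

G' = [G, G] is generated by all commutators. The generator-pair commutators are: [p, q] = p⁴.
The subgroup they normally generate is {e, p⁴}, of order 2.
Check: |G/G'| = 16/2 = 8 is the order of the abelianisation.

Answer: 2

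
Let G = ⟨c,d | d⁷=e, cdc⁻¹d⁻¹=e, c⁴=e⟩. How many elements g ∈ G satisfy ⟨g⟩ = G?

G is cyclic of order 28. An element generates G iff its order is 28, and a cyclic group of order 28 has exactly φ(28) = 12 such elements.

Answer: 12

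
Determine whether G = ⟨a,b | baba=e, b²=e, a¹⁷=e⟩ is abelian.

a·b = ab but b·a = a¹⁶b, so a·b ≠ b·a and G is not abelian.

Answer: No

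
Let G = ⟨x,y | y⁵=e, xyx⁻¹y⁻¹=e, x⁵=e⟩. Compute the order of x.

Compute successive powers until reaching e:
  x¹ = x, x² = x², x³ = x³, x⁴ = x⁴, x⁵ = e.
The smallest positive k with xᵏ = e is 5.

Answer: 5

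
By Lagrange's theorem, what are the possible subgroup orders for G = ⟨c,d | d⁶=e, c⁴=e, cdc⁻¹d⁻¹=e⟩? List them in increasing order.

|G| = 24 = 2³ · 3. By Lagrange's theorem the order of any subgroup divides 24; the divisors of 24 are 1, 2, 3, 4, 6, 8, 12, 24.

Answer: 1, 2, 3, 4, 6, 8, 12, 24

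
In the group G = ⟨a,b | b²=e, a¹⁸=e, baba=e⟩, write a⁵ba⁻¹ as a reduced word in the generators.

Multiply left to right, reducing at each step:
  (a⁵) · b = a⁵b
  (a⁵b) · a⁻¹ = a⁶b

Answer: a⁶b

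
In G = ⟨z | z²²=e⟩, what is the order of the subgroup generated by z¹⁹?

|⟨z¹⁹⟩| equals the order of z¹⁹. Compute successive powers until reaching e:
  (z¹⁹)¹ = z¹⁹, (z¹⁹)² = z¹⁶, (z¹⁹)³ = z¹³, (z¹⁹)⁴ = z¹⁰, (z¹⁹)⁵ = z⁷, (z¹⁹)⁶ = z⁴, (z¹⁹)⁷ = z, (z¹⁹)⁸ = z²⁰, (z¹⁹)⁹ = z¹⁷, (z¹⁹)¹⁰ = z¹⁴, (z¹⁹)¹¹ = z¹¹, (z¹⁹)¹² = z⁸, (z¹⁹)¹³ = z⁵, (z¹⁹)¹⁴ = z², (z¹⁹)¹⁵ = z²¹, (z¹⁹)¹⁶ = z¹⁸, (z¹⁹)¹⁷ = z¹⁵, (z¹⁹)¹⁸ = z¹², (z¹⁹)¹⁹ = z⁹, (z¹⁹)²⁰ = z⁶, (z¹⁹)²¹ = z³, (z¹⁹)²² = e.
The smallest positive k with (z¹⁹)ᵏ = e is 22, so |⟨z¹⁹⟩| = 22.

Answer: 22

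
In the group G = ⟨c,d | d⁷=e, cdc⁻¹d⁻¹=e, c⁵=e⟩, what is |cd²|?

Compute successive powers until reaching e:
  (cd²)¹ = cd², (cd²)² = c²d⁴, (cd²)³ = c³d⁶, (cd²)⁴ = c⁴d, (cd²)⁵ = d³, (cd²)⁶ = cd⁵, (cd²)⁷ = c², (cd²)⁸ = c³d², (cd²)⁹ = c⁴d⁴, (cd²)¹⁰ = d⁶, (cd²)¹¹ = cd, (cd²)¹² = c²d³, (cd²)¹³ = c³d⁵, (cd²)¹⁴ = c⁴, (cd²)¹⁵ = d², (cd²)¹⁶ = cd⁴, (cd²)¹⁷ = c²d⁶, (cd²)¹⁸ = c³d, (cd²)¹⁹ = c⁴d³, (cd²)²⁰ = d⁵, (cd²)²¹ = c, (cd²)²² = c²d², (cd²)²³ = c³d⁴, (cd²)²⁴ = c⁴d⁶, (cd²)²⁵ = d, (cd²)²⁶ = cd³, (cd²)²⁷ = c²d⁵, (cd²)²⁸ = c³, (cd²)²⁹ = c⁴d², (cd²)³⁰ = d⁴, (cd²)³¹ = cd⁶, (cd²)³² = c²d, (cd²)³³ = c³d³, (cd²)³⁴ = c⁴d⁵, (cd²)³⁵ = e.
The smallest positive k with (cd²)ᵏ = e is 35.

Answer: 35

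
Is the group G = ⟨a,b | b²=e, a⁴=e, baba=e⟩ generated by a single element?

Every cyclic group is abelian. But a·b = ab while b·a = a³b, so a·b ≠ b·a and G is not abelian. Hence G is not cyclic.

Answer: No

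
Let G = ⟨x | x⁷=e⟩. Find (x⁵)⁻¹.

The order of (x⁵) is 7 (smallest k with (x⁵)ᵏ = e), so (x⁵)⁻¹ = (x⁵)⁶ = x².
Check: (x⁵) · (x²) → (x⁵) · x² = e, giving e as required.

Answer: x²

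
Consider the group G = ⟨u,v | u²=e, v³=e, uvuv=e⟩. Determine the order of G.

Enumerate words in the generators, reducing via the relations: the distinct elements are
  {e, u, v, uv, v², uv²}.
No further products give new elements, so |G| = 6.

Answer: 6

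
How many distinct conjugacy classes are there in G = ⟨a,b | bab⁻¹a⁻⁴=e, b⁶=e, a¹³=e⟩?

The conjugacy classes (representative and size) are:
  [e] (size 1), [a⁴] (size 6), [a¹¹] (size 6), [a⁷b] (size 13), [a⁸b²] (size 13), [a¹²b³] (size 13), [a⁵b⁴] (size 13), [a¹¹b⁵] (size 13).
Class equation: 1 + 6 + 6 + 13 + 13 + 13 + 13 + 13 = 78 = |G|. So G has 8 conjugacy classes.

Answer: 8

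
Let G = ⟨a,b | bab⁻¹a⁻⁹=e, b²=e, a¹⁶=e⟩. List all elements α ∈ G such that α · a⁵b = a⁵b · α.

⟨a⁵b⟩ ⊆ C_G(a⁵b) since powers of a⁵b commute with a⁵b; so |C_G(a⁵b)| ≥ |⟨a⁵b⟩| = 16.
By orbit–stabilizer, |C_G(a⁵b)| = |G| / |conj. class of a⁵b| = 32 / 2 = 16.
The 16 elements commuting with a⁵b are {e, a², a⁴, a⁶, a⁸, a¹⁰, a¹², a¹⁴, a⁹b, ab, a¹¹b, a³b, a¹³b, a⁵b, a¹⁵b, a⁷b}.

Answer: {e, a², a⁴, a⁶, a⁸, a¹⁰, a¹², a¹⁴, a⁹b, ab, a¹¹b, a³b, a¹³b, a⁵b, a¹⁵b, a⁷b}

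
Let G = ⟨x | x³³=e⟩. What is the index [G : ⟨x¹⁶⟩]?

First find ord(x¹⁶) by computing successive powers:
  (x¹⁶)¹ = x¹⁶, (x¹⁶)² = x³², (x¹⁶)³ = x¹⁵, (x¹⁶)⁴ = x³¹, (x¹⁶)⁵ = x¹⁴, (x¹⁶)⁶ = x³⁰, (x¹⁶)⁷ = x¹³, (x¹⁶)⁸ = x²⁹, (x¹⁶)⁹ = x¹², (x¹⁶)¹⁰ = x²⁸, (x¹⁶)¹¹ = x¹¹, (x¹⁶)¹² = x²⁷, (x¹⁶)¹³ = x¹⁰, (x¹⁶)¹⁴ = x²⁶, (x¹⁶)¹⁵ = x⁹, (x¹⁶)¹⁶ = x²⁵, (x¹⁶)¹⁷ = x⁸, (x¹⁶)¹⁸ = x²⁴, (x¹⁶)¹⁹ = x⁷, (x¹⁶)²⁰ = x²³, (x¹⁶)²¹ = x⁶, (x¹⁶)²² = x²², (x¹⁶)²³ = x⁵, (x¹⁶)²⁴ = x²¹, (x¹⁶)²⁵ = x⁴, (x¹⁶)²⁶ = x²⁰, (x¹⁶)²⁷ = x³, (x¹⁶)²⁸ = x¹⁹, (x¹⁶)²⁹ = x², (x¹⁶)³⁰ = x¹⁸, (x¹⁶)³¹ = x, (x¹⁶)³² = x¹⁷, (x¹⁶)³³ = e.
So |⟨x¹⁶⟩| = ord(x¹⁶) = 33. With |G| = 33, by Lagrange [G : ⟨x¹⁶⟩] = 33/33 = 1.

Answer: 1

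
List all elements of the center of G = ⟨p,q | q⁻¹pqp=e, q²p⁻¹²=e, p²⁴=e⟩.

An element z ∈ Z(G) iff z commutes with every generator.
For example p¹² is central: (p¹²)·p = p¹³ = p·(p¹²); (p¹²)·q = q⁻¹ = q·(p¹²).
Whereas p ∉ Z(G) since p·q = pq ≠ p¹¹q⁻¹ = q·p.
Checking each of the 48 elements this way gives Z(G) = {e, p¹²}, of order 2.

Answer: {e, p¹²}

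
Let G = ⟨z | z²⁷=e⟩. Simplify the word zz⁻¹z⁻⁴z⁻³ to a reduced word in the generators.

Multiply left to right, reducing at each step:
  z · z⁻¹ = e
  e · z⁻⁴ = z²³
  (z²³) · z⁻³ = z²⁰

Answer: z²⁰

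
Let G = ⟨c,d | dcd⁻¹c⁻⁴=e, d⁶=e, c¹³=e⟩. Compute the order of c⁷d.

Compute successive powers until reaching e:
  (c⁷d)¹ = c⁷d, (c⁷d)² = c⁹d², (c⁷d)³ = c⁴d³, (c⁷d)⁴ = c¹⁰d⁴, (c⁷d)⁵ = c⁸d⁵, (c⁷d)⁶ = e.
The smallest positive k with (c⁷d)ᵏ = e is 6.

Answer: 6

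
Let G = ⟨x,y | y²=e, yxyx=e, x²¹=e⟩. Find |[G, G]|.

G' = [G, G] is generated by all commutators. The generator-pair commutators are: [x, y] = x².
The subgroup they normally generate is {e, x, x², x³, x⁴, x⁵, x⁶, x⁷, x⁸, x⁹, x¹⁰, x¹¹, x¹², x¹³, x¹⁴, x¹⁵, x¹⁶, x¹⁷, x¹⁸, x¹⁹, x²⁰}, of order 21.
Check: |G/G'| = 42/21 = 2 is the order of the abelianisation.

Answer: 21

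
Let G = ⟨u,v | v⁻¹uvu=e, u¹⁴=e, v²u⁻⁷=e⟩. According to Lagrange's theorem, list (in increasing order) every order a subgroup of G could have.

|G| = 28 = 2² · 7. By Lagrange's theorem the order of any subgroup divides 28; the divisors of 28 are 1, 2, 4, 7, 14, 28.

Answer: 1, 2, 4, 7, 14, 28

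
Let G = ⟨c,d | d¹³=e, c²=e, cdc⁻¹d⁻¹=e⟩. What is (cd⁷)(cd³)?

Compute (cd⁷) · (cd³) by multiplying left to right and reducing via the relations at each step:
  (cd⁷) · c = d⁷
  (d⁷) · d³ = d¹⁰

Answer: d¹⁰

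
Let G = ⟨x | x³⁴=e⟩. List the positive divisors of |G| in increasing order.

|G| = 34 = 2 · 17. By Lagrange's theorem the order of any subgroup divides 34; the divisors of 34 are 1, 2, 17, 34.

Answer: 1, 2, 17, 34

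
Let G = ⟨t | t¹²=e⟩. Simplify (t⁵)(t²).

Compute (t⁵) · (t²) by multiplying left to right and reducing via the relations at each step:
  (t⁵) · t² = t⁷

Answer: t⁷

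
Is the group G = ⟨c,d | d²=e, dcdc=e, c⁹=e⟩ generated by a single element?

Every cyclic group is abelian. But c·d = cd while d·c = c⁸d, so c·d ≠ d·c and G is not abelian. Hence G is not cyclic.

Answer: No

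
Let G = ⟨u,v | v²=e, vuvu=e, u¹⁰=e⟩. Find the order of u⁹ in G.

Compute successive powers until reaching e:
  (u⁹)¹ = u⁹, (u⁹)² = u⁸, (u⁹)³ = u⁷, (u⁹)⁴ = u⁶, (u⁹)⁵ = u⁵, (u⁹)⁶ = u⁴, (u⁹)⁷ = u³, (u⁹)⁸ = u², (u⁹)⁹ = u, (u⁹)¹⁰ = e.
The smallest positive k with (u⁹)ᵏ = e is 10.

Answer: 10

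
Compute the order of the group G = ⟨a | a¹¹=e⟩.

G is generated by a single element, so G is cyclic. The relator gives a¹¹ = e and no smaller power is forced to be e, so the 11 powers {a, e, a², a³, a⁴, a⁵, a⁶, a⁷, a⁸, a⁹, a¹⁰} are distinct. Hence |G| = 11.

Answer: 11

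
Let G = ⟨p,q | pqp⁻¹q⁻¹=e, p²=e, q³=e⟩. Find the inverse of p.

The order of p is 2 (smallest k with pᵏ = e), so p⁻¹ = p¹ = p.
Check: p · p → p · p = e, giving e as required.

Answer: p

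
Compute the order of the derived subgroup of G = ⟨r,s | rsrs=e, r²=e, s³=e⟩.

G' = [G, G] is generated by all commutators. The generator-pair commutators are: [r, s] = s.
The subgroup they normally generate is {e, s, s²}, of order 3.
Check: |G/G'| = 6/3 = 2 is the order of the abelianisation.

Answer: 3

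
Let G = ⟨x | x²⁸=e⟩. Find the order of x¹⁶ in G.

Compute successive powers until reaching e:
  (x¹⁶)¹ = x¹⁶, (x¹⁶)² = x⁴, (x¹⁶)³ = x²⁰, (x¹⁶)⁴ = x⁸, (x¹⁶)⁵ = x²⁴, (x¹⁶)⁶ = x¹², (x¹⁶)⁷ = e.
The smallest positive k with (x¹⁶)ᵏ = e is 7.

Answer: 7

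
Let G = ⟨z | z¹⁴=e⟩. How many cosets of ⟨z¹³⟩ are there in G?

First find ord(z¹³) by computing successive powers:
  (z¹³)¹ = z¹³, (z¹³)² = z¹², (z¹³)³ = z¹¹, (z¹³)⁴ = z¹⁰, (z¹³)⁵ = z⁹, (z¹³)⁶ = z⁸, (z¹³)⁷ = z⁷, (z¹³)⁸ = z⁶, (z¹³)⁹ = z⁵, (z¹³)¹⁰ = z⁴, (z¹³)¹¹ = z³, (z¹³)¹² = z², (z¹³)¹³ = z, (z¹³)¹⁴ = e.
So |⟨z¹³⟩| = ord(z¹³) = 14. With |G| = 14, by Lagrange [G : ⟨z¹³⟩] = 14/14 = 1.

Answer: 1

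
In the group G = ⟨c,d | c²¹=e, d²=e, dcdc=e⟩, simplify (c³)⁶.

Compute successive powers of (c³), reducing at each step:
  (c³)²: (c³) · c³ = c⁶
  (c³)³: (c⁶) · c³ = c⁹
  (c³)⁴: (c⁹) · c³ = c¹²
  (c³)⁵: (c¹²) · c³ = c¹⁵
  (c³)⁶: (c¹⁵) · c³ = c¹⁸

Answer: c¹⁸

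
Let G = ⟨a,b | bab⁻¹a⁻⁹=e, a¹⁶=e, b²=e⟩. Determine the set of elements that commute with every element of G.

An element z ∈ Z(G) iff z commutes with every generator.
For example a² is central: (a²)·a = a³ = a·(a²); (a²)·b = a²b = b·(a²).
Whereas a ∉ Z(G) since a·b = ab ≠ a⁹b = b·a.
Checking each of the 32 elements this way gives Z(G) = {e, a², a⁴, a⁶, a⁸, a¹⁰, a¹², a¹⁴}, of order 8.

Answer: {e, a², a⁴, a⁶, a⁸, a¹⁰, a¹², a¹⁴}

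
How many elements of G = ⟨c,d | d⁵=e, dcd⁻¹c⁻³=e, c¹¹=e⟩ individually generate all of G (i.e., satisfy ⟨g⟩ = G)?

⟨g⟩ = G would require ord(g) = |G| = 55, but the maximum element order in G is 11 < 55. So G is not cyclic and no single element generates it: the count is 0.

Answer: 0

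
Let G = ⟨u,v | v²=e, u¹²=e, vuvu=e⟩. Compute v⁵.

Compute successive powers of v, reducing at each step:
  v²: v · v = e
  v³: e · v = v
  v⁴: v · v = e
  v⁵: e · v = v

Answer: v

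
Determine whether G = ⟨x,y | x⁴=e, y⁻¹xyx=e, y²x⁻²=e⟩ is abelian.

x·y = xy but y·x = xy⁻¹, so x·y ≠ y·x and G is not abelian.

Answer: No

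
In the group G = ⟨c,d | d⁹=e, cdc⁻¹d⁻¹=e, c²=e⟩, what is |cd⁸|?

Compute successive powers until reaching e:
  (cd⁸)¹ = cd⁸, (cd⁸)² = d⁷, (cd⁸)³ = cd⁶, (cd⁸)⁴ = d⁵, (cd⁸)⁵ = cd⁴, (cd⁸)⁶ = d³, (cd⁸)⁷ = cd², (cd⁸)⁸ = d, (cd⁸)⁹ = c, (cd⁸)¹⁰ = d⁸, (cd⁸)¹¹ = cd⁷, (cd⁸)¹² = d⁶, (cd⁸)¹³ = cd⁵, (cd⁸)¹⁴ = d⁴, (cd⁸)¹⁵ = cd³, (cd⁸)¹⁶ = d², (cd⁸)¹⁷ = cd, (cd⁸)¹⁸ = e.
The smallest positive k with (cd⁸)ᵏ = e is 18.

Answer: 18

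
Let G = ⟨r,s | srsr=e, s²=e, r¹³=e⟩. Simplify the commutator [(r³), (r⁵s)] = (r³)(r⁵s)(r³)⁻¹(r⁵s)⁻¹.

[(r³), (r⁵s)] = (r³)·(r⁵s)·(r³)⁻¹·(r⁵s)⁻¹.
  (r³) · (r⁵s) = r⁸s
  (r⁸s) · (r¹⁰) = r¹¹s
  (r¹¹s) · (r⁵s) = r⁶

Answer: r⁶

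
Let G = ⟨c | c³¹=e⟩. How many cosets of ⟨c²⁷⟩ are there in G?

First find ord(c²⁷) by computing successive powers:
  (c²⁷)¹ = c²⁷, (c²⁷)² = c²³, (c²⁷)³ = c¹⁹, (c²⁷)⁴ = c¹⁵, (c²⁷)⁵ = c¹¹, (c²⁷)⁶ = c⁷, (c²⁷)⁷ = c³, (c²⁷)⁸ = c³⁰, (c²⁷)⁹ = c²⁶, (c²⁷)¹⁰ = c²², (c²⁷)¹¹ = c¹⁸, (c²⁷)¹² = c¹⁴, (c²⁷)¹³ = c¹⁰, (c²⁷)¹⁴ = c⁶, (c²⁷)¹⁵ = c², (c²⁷)¹⁶ = c²⁹, (c²⁷)¹⁷ = c²⁵, (c²⁷)¹⁸ = c²¹, (c²⁷)¹⁹ = c¹⁷, (c²⁷)²⁰ = c¹³, (c²⁷)²¹ = c⁹, (c²⁷)²² = c⁵, (c²⁷)²³ = c, (c²⁷)²⁴ = c²⁸, (c²⁷)²⁵ = c²⁴, (c²⁷)²⁶ = c²⁰, (c²⁷)²⁷ = c¹⁶, (c²⁷)²⁸ = c¹², (c²⁷)²⁹ = c⁸, (c²⁷)³⁰ = c⁴, (c²⁷)³¹ = e.
So |⟨c²⁷⟩| = ord(c²⁷) = 31. With |G| = 31, by Lagrange [G : ⟨c²⁷⟩] = 31/31 = 1.

Answer: 1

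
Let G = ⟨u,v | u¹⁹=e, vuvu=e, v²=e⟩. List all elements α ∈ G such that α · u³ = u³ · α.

⟨u³⟩ ⊆ C_G(u³) since powers of u³ commute with u³; so |C_G(u³)| ≥ |⟨u³⟩| = 19.
By orbit–stabilizer, |C_G(u³)| = |G| / |conj. class of u³| = 38 / 2 = 19.
The 19 elements commuting with u³ are {e, u, u², u³, u⁴, u⁵, u⁶, u⁷, u⁸, u⁹, u¹⁰, u¹¹, u¹², u¹³, u¹⁴, u¹⁵, u¹⁶, u¹⁷, u¹⁸}.

Answer: {e, u, u², u³, u⁴, u⁵, u⁶, u⁷, u⁸, u⁹, u¹⁰, u¹¹, u¹², u¹³, u¹⁴, u¹⁵, u¹⁶, u¹⁷, u¹⁸}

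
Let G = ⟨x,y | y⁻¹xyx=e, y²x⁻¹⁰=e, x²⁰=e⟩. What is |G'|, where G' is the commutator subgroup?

G' = [G, G] is generated by all commutators. The generator-pair commutators are: [x, y] = x².
The subgroup they normally generate is {e, x², x⁴, x⁶, x⁸, x¹⁰, x¹², x¹⁴, x¹⁶, x¹⁸}, of order 10.
Check: |G/G'| = 40/10 = 4 is the order of the abelianisation.

Answer: 10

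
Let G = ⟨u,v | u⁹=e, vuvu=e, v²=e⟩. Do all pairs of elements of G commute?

u·v = uv but v·u = u⁸v, so u·v ≠ v·u and G is not abelian.

Answer: No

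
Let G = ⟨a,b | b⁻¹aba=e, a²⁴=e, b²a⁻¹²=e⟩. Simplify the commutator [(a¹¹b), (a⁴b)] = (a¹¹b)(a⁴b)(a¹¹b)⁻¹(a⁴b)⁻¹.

[(a¹¹b), (a⁴b)] = (a¹¹b)·(a⁴b)·(a¹¹b)⁻¹·(a⁴b)⁻¹.
  (a¹¹b) · (a⁴b) = a¹⁹
  (a¹⁹) · (a¹¹b⁻¹) = a⁶b⁻¹
  (a⁶b⁻¹) · (a⁴b⁻¹) = a¹⁴

Answer: a¹⁴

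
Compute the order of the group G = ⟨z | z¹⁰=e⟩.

G is generated by a single element, so G is cyclic. The relator gives z¹⁰ = e and no smaller power is forced to be e, so the 10 powers {e, z, z², z³, z⁴, z⁵, z⁶, z⁷, z⁸, z⁹} are distinct. Hence |G| = 10.

Answer: 10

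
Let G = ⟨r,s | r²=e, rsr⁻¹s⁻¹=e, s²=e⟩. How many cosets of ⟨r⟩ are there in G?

First find ord(r) by computing successive powers:
  r¹ = r, r² = e.
So |⟨r⟩| = ord(r) = 2. With |G| = 4, by Lagrange [G : ⟨r⟩] = 4/2 = 2.

Answer: 2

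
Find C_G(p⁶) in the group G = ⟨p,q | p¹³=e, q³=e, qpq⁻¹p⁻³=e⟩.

⟨p⁶⟩ ⊆ C_G(p⁶) since powers of p⁶ commute with p⁶; so |C_G(p⁶)| ≥ |⟨p⁶⟩| = 13.
By orbit–stabilizer, |C_G(p⁶)| = |G| / |conj. class of p⁶| = 39 / 3 = 13.
The 13 elements commuting with p⁶ are {e, p, p², p³, p⁴, p⁵, p⁶, p⁷, p⁸, p⁹, p¹⁰, p¹¹, p¹²}.

Answer: {e, p, p², p³, p⁴, p⁵, p⁶, p⁷, p⁸, p⁹, p¹⁰, p¹¹, p¹²}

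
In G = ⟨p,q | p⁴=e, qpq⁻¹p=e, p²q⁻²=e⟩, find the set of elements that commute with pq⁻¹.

⟨pq⁻¹⟩ ⊆ C_G(pq⁻¹) since powers of pq⁻¹ commute with pq⁻¹; so |C_G(pq⁻¹)| ≥ |⟨pq⁻¹⟩| = 4.
By orbit–stabilizer, |C_G(pq⁻¹)| = |G| / |conj. class of pq⁻¹| = 8 / 2 = 4.
The 4 elements commuting with pq⁻¹ are {e, p², pq⁻¹, pq}.

Answer: {e, p², pq⁻¹, pq}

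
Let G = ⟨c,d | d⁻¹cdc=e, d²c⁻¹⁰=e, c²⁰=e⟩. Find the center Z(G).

An element z ∈ Z(G) iff z commutes with every generator.
For example c¹⁰ is central: (c¹⁰)·c = c¹¹ = c·(c¹⁰); (c¹⁰)·d = d⁻¹ = d·(c¹⁰).
Whereas c ∉ Z(G) since c·d = cd ≠ c⁹d⁻¹ = d·c.
Checking each of the 40 elements this way gives Z(G) = {e, c¹⁰}, of order 2.

Answer: {e, c¹⁰}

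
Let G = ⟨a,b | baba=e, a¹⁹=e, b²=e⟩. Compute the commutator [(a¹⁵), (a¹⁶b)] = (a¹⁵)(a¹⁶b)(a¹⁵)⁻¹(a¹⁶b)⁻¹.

[(a¹⁵), (a¹⁶b)] = (a¹⁵)·(a¹⁶b)·(a¹⁵)⁻¹·(a¹⁶b)⁻¹.
  (a¹⁵) · (a¹⁶b) = a¹²b
  (a¹²b) · (a⁴) = a⁸b
  (a⁸b) · (a¹⁶b) = a¹¹

Answer: a¹¹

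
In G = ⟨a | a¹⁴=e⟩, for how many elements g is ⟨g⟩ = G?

G is cyclic of order 14. An element generates G iff its order is 14, and a cyclic group of order 14 has exactly φ(14) = 6 such elements.

Answer: 6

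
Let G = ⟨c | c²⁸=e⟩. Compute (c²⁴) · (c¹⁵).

Compute (c²⁴) · (c¹⁵) by multiplying left to right and reducing via the relations at each step:
  (c²⁴) · c¹⁵ = c¹¹

Answer: c¹¹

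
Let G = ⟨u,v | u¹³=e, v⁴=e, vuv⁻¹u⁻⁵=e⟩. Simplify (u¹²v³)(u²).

Compute (u¹²v³) · (u²) by multiplying left to right and reducing via the relations at each step:
  (u¹²v³) · u² = u²v³

Answer: u²v³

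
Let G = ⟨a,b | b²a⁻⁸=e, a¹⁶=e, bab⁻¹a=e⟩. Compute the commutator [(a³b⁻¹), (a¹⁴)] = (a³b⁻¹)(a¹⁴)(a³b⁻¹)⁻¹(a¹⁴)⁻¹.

[(a³b⁻¹), (a¹⁴)] = (a³b⁻¹)·(a¹⁴)·(a³b⁻¹)⁻¹·(a¹⁴)⁻¹.
  (a³b⁻¹) · (a¹⁴) = a⁵b⁻¹
  (a⁵b⁻¹) · (a³b) = a²
  (a²) · (a²) = a⁴

Answer: a⁴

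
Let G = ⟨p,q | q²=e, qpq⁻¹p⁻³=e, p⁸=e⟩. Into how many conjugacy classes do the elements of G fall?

The conjugacy classes (representative and size) are:
  [e] (size 1), [p³] (size 2), [p²] (size 2), [p⁴] (size 1), [p⁵] (size 2), [p⁴q] (size 4), [pq] (size 4).
Class equation: 1 + 2 + 2 + 1 + 2 + 4 + 4 = 16 = |G|. So G has 7 conjugacy classes.

Answer: 7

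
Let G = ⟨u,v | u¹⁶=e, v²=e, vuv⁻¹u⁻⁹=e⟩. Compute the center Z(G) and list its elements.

An element z ∈ Z(G) iff z commutes with every generator.
For example u² is central: (u²)·u = u³ = u·(u²); (u²)·v = u²v = v·(u²).
Whereas u ∉ Z(G) since u·v = uv ≠ u⁹v = v·u.
Checking each of the 32 elements this way gives Z(G) = {e, u², u⁴, u⁶, u⁸, u¹⁰, u¹², u¹⁴}, of order 8.

Answer: {e, u², u⁴, u⁶, u⁸, u¹⁰, u¹², u¹⁴}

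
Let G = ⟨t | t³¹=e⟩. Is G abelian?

G has a single generator, so G is cyclic and hence abelian.

Answer: Yes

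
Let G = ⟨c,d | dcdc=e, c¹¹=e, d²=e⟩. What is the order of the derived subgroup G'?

G' = [G, G] is generated by all commutators. The generator-pair commutators are: [c, d] = c².
The subgroup they normally generate is {e, c, c², c³, c⁴, c⁵, c⁶, c⁷, c⁸, c⁹, c¹⁰}, of order 11.
Check: |G/G'| = 22/11 = 2 is the order of the abelianisation.

Answer: 11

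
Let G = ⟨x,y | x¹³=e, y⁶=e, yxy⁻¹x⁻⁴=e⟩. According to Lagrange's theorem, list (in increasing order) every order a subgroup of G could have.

|G| = 78 = 2 · 3 · 13. By Lagrange's theorem the order of any subgroup divides 78; the divisors of 78 are 1, 2, 3, 6, 13, 26, 39, 78.

Answer: 1, 2, 3, 6, 13, 26, 39, 78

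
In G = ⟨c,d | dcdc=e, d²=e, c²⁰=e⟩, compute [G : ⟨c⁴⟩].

First find ord(c⁴) by computing successive powers:
  (c⁴)¹ = c⁴, (c⁴)² = c⁸, (c⁴)³ = c¹², (c⁴)⁴ = c¹⁶, (c⁴)⁵ = e.
So |⟨c⁴⟩| = ord(c⁴) = 5. With |G| = 40, by Lagrange [G : ⟨c⁴⟩] = 40/5 = 8.

Answer: 8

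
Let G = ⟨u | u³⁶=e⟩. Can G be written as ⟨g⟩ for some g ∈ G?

|G| = 36. The element u has order 36 (its powers give 36 distinct elements), so ⟨u⟩ = G and G is cyclic.

Answer: Yes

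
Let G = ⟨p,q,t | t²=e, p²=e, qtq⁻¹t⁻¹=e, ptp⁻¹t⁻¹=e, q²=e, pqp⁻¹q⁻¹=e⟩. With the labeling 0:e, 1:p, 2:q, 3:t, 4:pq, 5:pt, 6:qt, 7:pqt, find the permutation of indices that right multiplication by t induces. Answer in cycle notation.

(0 3)(1 5)(2 6)(4 7)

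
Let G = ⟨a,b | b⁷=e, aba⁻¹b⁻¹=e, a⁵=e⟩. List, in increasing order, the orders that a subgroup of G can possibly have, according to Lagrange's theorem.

|G| = 35 = 5 · 7. By Lagrange's theorem the order of any subgroup divides 35; the divisors of 35 are 1, 5, 7, 35.

Answer: 1, 5, 7, 35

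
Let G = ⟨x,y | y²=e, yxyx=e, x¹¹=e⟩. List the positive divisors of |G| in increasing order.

|G| = 22 = 2 · 11. By Lagrange's theorem the order of any subgroup divides 22; the divisors of 22 are 1, 2, 11, 22.

Answer: 1, 2, 11, 22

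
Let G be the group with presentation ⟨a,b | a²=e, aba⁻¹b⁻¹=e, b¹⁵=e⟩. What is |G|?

Enumerate words in the generators, reducing via the relations: the distinct elements are
  {a, b, e, ab, b², b³, b⁴, b⁵, b⁶, b⁷, b⁸, b⁹, ab², ab³, ab⁴, ab⁵, ab⁶, ab⁷, ab⁸, ab⁹, b¹², b¹³, b¹¹, b¹⁰, b¹⁴, ab¹², ab¹³, ab¹¹, ab¹⁰, ab¹⁴}.
No further products give new elements, so |G| = 30.

Answer: 30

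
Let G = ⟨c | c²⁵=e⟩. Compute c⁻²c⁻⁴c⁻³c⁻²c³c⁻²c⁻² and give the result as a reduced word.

Multiply left to right, reducing at each step:
  (c²³) · c⁻⁴ = c¹⁹
  (c¹⁹) · c⁻³ = c¹⁶
  (c¹⁶) · c⁻² = c¹⁴
  (c¹⁴) · c³ = c¹⁷
  (c¹⁷) · c⁻² = c¹⁵
  (c¹⁵) · c⁻² = c¹³

Answer: c¹³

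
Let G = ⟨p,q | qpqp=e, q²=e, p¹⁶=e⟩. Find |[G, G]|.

G' = [G, G] is generated by all commutators. The generator-pair commutators are: [p, q] = p².
The subgroup they normally generate is {e, p², p⁴, p⁶, p⁸, p¹⁰, p¹², p¹⁴}, of order 8.
Check: |G/G'| = 32/8 = 4 is the order of the abelianisation.

Answer: 8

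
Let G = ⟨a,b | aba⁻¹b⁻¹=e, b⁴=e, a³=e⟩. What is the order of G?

Enumerate words in the generators, reducing via the relations: the distinct elements are
  {a, b, e, ab, a², b², b³, ab², ab³, a²b, a²b², a²b³}.
No further products give new elements, so |G| = 12.

Answer: 12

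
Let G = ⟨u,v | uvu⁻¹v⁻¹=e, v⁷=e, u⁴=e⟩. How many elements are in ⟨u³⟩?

|⟨u³⟩| equals the order of u³. Compute successive powers until reaching e:
  (u³)¹ = u³, (u³)² = u², (u³)³ = u, (u³)⁴ = e.
The smallest positive k with (u³)ᵏ = e is 4, so |⟨u³⟩| = 4.

Answer: 4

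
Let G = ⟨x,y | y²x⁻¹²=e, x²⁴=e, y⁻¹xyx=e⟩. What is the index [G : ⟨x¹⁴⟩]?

First find ord(x¹⁴) by computing successive powers:
  (x¹⁴)¹ = x¹⁴, (x¹⁴)² = x⁴, (x¹⁴)³ = x¹⁸, (x¹⁴)⁴ = x⁸, (x¹⁴)⁵ = x²², (x¹⁴)⁶ = x¹², (x¹⁴)⁷ = x², (x¹⁴)⁸ = x¹⁶, (x¹⁴)⁹ = x⁶, (x¹⁴)¹⁰ = x²⁰, (x¹⁴)¹¹ = x¹⁰, (x¹⁴)¹² = e.
So |⟨x¹⁴⟩| = ord(x¹⁴) = 12. With |G| = 48, by Lagrange [G : ⟨x¹⁴⟩] = 48/12 = 4.

Answer: 4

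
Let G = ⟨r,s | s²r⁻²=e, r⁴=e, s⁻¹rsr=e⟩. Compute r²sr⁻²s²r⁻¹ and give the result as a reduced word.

Multiply left to right, reducing at each step:
  (r²) · s = s⁻¹
  (s⁻¹) · r⁻² = s
  s · s² = s⁻¹
  (s⁻¹) · r⁻¹ = rs⁻¹

Answer: rs⁻¹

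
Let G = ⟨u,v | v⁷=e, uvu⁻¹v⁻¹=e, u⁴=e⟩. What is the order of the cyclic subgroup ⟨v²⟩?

|⟨v²⟩| equals the order of v². Compute successive powers until reaching e:
  (v²)¹ = v², (v²)² = v⁴, (v²)³ = v⁶, (v²)⁴ = v, (v²)⁵ = v³, (v²)⁶ = v⁵, (v²)⁷ = e.
The smallest positive k with (v²)ᵏ = e is 7, so |⟨v²⟩| = 7.

Answer: 7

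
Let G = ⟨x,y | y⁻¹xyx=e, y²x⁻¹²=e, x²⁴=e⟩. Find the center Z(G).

An element z ∈ Z(G) iff z commutes with every generator.
For example x¹² is central: (x¹²)·x = x¹³ = x·(x¹²); (x¹²)·y = y⁻¹ = y·(x¹²).
Whereas x ∉ Z(G) since x·y = xy ≠ x¹¹y⁻¹ = y·x.
Checking each of the 48 elements this way gives Z(G) = {e, x¹²}, of order 2.

Answer: {e, x¹²}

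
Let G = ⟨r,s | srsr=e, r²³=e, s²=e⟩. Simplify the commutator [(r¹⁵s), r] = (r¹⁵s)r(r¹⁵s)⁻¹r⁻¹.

[(r¹⁵s), r] = (r¹⁵s)·r·(r¹⁵s)⁻¹·r⁻¹.
  (r¹⁵s) · r = r¹⁴s
  (r¹⁴s) · (r¹⁵s) = r²²
  (r²²) · (r²²) = r²¹

Answer: r²¹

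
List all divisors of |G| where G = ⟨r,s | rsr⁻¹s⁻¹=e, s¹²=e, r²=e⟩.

|G| = 24 = 2³ · 3. By Lagrange's theorem the order of any subgroup divides 24; the divisors of 24 are 1, 2, 3, 4, 6, 8, 12, 24.

Answer: 1, 2, 3, 4, 6, 8, 12, 24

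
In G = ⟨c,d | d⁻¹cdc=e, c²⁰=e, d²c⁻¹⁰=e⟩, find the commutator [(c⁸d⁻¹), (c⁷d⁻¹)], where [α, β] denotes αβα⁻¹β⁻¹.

[(c⁸d⁻¹), (c⁷d⁻¹)] = (c⁸d⁻¹)·(c⁷d⁻¹)·(c⁸d⁻¹)⁻¹·(c⁷d⁻¹)⁻¹.
  (c⁸d⁻¹) · (c⁷d⁻¹) = c¹¹
  (c¹¹) · (c⁸d) = c⁹d⁻¹
  (c⁹d⁻¹) · (c⁷d) = c²

Answer: c²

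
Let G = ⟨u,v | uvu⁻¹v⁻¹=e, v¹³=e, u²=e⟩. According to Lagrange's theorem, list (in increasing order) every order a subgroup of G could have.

|G| = 26 = 2 · 13. By Lagrange's theorem the order of any subgroup divides 26; the divisors of 26 are 1, 2, 13, 26.

Answer: 1, 2, 13, 26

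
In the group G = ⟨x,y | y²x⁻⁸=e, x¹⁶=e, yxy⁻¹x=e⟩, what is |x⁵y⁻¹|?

Compute successive powers until reaching e:
  (x⁵y⁻¹)¹ = x⁵y⁻¹, (x⁵y⁻¹)² = x⁸, (x⁵y⁻¹)³ = x⁵y, (x⁵y⁻¹)⁴ = e.
The smallest positive k with (x⁵y⁻¹)ᵏ = e is 4.

Answer: 4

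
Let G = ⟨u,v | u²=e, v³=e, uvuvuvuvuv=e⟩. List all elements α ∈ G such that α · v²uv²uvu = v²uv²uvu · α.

⟨v²uv²uvu⟩ ⊆ C_G(v²uv²uvu) since powers of v²uv²uvu commute with v²uv²uvu; so |C_G(v²uv²uvu)| ≥ |⟨v²uv²uvu⟩| = 3.
By orbit–stabilizer, |C_G(v²uv²uvu)| = |G| / |conj. class of v²uv²uvu| = 60 / 20 = 3.
The 3 elements commuting with v²uv²uvu are {e, uv²uvuv, v²uv²uvu}.

Answer: {e, uv²uvuv, v²uv²uvu}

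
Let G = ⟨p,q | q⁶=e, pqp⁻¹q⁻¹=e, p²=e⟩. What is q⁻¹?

The order of q is 6 (smallest k with qᵏ = e), so q⁻¹ = q⁵ = q⁵.
Check: q · (q⁵) → q · q⁵ = e, giving e as required.

Answer: q⁵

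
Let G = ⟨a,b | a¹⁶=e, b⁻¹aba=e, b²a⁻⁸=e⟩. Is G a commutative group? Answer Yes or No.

a·b = ab but b·a = a⁷b⁻¹, so a·b ≠ b·a and G is not abelian.

Answer: No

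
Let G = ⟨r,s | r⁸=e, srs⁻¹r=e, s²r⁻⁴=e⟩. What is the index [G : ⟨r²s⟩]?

First find ord(r²s) by computing successive powers:
  (r²s)¹ = r²s, (r²s)² = r⁴, (r²s)³ = r²s⁻¹, (r²s)⁴ = e.
So |⟨r²s⟩| = ord(r²s) = 4. With |G| = 16, by Lagrange [G : ⟨r²s⟩] = 16/4 = 4.

Answer: 4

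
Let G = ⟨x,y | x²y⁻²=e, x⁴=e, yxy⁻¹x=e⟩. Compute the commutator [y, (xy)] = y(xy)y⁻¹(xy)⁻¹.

[y, (xy)] = y·(xy)·y⁻¹·(xy)⁻¹.
  y · (xy) = x
  x · (y⁻¹) = xy⁻¹
  (xy⁻¹) · (xy⁻¹) = x²

Answer: x²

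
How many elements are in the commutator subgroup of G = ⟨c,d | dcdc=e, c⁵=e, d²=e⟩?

G' = [G, G] is generated by all commutators. The generator-pair commutators are: [c, d] = c².
The subgroup they normally generate is {e, c, c², c³, c⁴}, of order 5.
Check: |G/G'| = 10/5 = 2 is the order of the abelianisation.

Answer: 5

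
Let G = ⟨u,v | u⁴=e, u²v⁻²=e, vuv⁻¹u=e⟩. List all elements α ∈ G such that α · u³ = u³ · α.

⟨u³⟩ ⊆ C_G(u³) since powers of u³ commute with u³; so |C_G(u³)| ≥ |⟨u³⟩| = 4.
By orbit–stabilizer, |C_G(u³)| = |G| / |conj. class of u³| = 8 / 2 = 4.
The 4 elements commuting with u³ are {e, u, u², u³}.

Answer: {e, u, u², u³}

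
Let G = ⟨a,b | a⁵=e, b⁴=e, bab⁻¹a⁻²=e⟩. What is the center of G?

An element z ∈ Z(G) iff z commutes with every generator.
For example e is central: e·a = a = a·e; e·b = b = b·e.
Whereas a ∉ Z(G) since a·b = ab ≠ a²b = b·a.
Checking each of the 20 elements this way gives Z(G) = {e}, of order 1.

Answer: {e}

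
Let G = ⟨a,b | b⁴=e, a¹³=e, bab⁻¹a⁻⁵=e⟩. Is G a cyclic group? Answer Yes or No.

Every cyclic group is abelian. But a·b = ab while b·a = a⁵b, so a·b ≠ b·a and G is not abelian. Hence G is not cyclic.

Answer: No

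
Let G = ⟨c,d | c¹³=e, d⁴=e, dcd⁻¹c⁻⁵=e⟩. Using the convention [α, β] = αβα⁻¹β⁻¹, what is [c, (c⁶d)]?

[c, (c⁶d)] = c·(c⁶d)·c⁻¹·(c⁶d)⁻¹.
  c · (c⁶d) = c⁷d
  (c⁷d) · (c¹²) = c²d
  (c²d) · (c⁴d³) = c⁹

Answer: c⁹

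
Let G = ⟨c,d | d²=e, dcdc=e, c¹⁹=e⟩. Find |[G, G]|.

G' = [G, G] is generated by all commutators. The generator-pair commutators are: [c, d] = c².
The subgroup they normally generate is {e, c, c², c³, c⁴, c⁵, c⁶, c⁷, c⁸, c⁹, c¹⁰, c¹¹, c¹², c¹³, c¹⁴, c¹⁵, c¹⁶, c¹⁷, c¹⁸}, of order 19.
Check: |G/G'| = 38/19 = 2 is the order of the abelianisation.

Answer: 19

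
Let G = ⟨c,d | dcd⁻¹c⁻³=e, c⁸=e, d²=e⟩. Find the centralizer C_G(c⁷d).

⟨c⁷d⟩ ⊆ C_G(c⁷d) since powers of c⁷d commute with c⁷d; so |C_G(c⁷d)| ≥ |⟨c⁷d⟩| = 4.
By orbit–stabilizer, |C_G(c⁷d)| = |G| / |conj. class of c⁷d| = 16 / 4 = 4.
The 4 elements commuting with c⁷d are {e, c⁴, c³d, c⁷d}.

Answer: {e, c⁴, c³d, c⁷d}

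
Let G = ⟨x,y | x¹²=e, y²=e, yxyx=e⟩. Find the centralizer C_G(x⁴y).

⟨x⁴y⟩ ⊆ C_G(x⁴y) since powers of x⁴y commute with x⁴y; so |C_G(x⁴y)| ≥ |⟨x⁴y⟩| = 2.
By orbit–stabilizer, |C_G(x⁴y)| = |G| / |conj. class of x⁴y| = 24 / 6 = 4.
The 4 elements commuting with x⁴y are {e, x⁶, x⁴y, x¹⁰y}.

Answer: {e, x⁶, x⁴y, x¹⁰y}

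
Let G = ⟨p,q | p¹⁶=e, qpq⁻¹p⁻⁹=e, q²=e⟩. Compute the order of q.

Compute successive powers until reaching e:
  q¹ = q, q² = e.
The smallest positive k with qᵏ = e is 2.

Answer: 2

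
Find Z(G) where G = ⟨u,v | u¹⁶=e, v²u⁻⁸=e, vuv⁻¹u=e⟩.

An element z ∈ Z(G) iff z commutes with every generator.
For example u⁸ is central: (u⁸)·u = u⁹ = u·(u⁸); (u⁸)·v = v⁻¹ = v·(u⁸).
Whereas u ∉ Z(G) since u·v = uv ≠ u⁷v⁻¹ = v·u.
Checking each of the 32 elements this way gives Z(G) = {e, u⁸}, of order 2.

Answer: {e, u⁸}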